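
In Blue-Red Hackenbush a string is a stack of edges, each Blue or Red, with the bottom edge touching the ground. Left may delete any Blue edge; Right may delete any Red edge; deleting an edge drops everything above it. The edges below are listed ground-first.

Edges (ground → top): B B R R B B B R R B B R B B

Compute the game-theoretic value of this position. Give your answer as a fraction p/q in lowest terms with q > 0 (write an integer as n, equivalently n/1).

step 1: add B to get B; options L={ 0 } R={ (no moves) } so 1
step 2: add B to get BB; options L={ 0 1 } R={ (no moves) } so 2
step 3: add R to get BBR; options L={ 0 1 } R={ 2 } so 3/2
step 4: add R to get BBRR; options L={ 0 1 } R={ 3/2 2 } so 5/4
step 5: add B to get BBRRB; options L={ 0 1 5/4 } R={ 3/2 2 } so 11/8
step 6: add B to get BBRRBB; options L={ 0 1 5/4 11/8 } R={ 3/2 2 } so 23/16
step 7: add B to get BBRRBBB; options L={ 0 1 5/4 11/8 23/16 } R={ 3/2 2 } so 47/32
step 8: add R to get BBRRBBBR; options L={ 0 1 5/4 11/8 23/16 } R={ 47/32 3/2 2 } so 93/64
step 9: add R to get BBRRBBBRR; options L={ 0 1 5/4 11/8 23/16 } R={ 93/64 47/32 3/2 2 } so 185/128
step 10: add B to get BBRRBBBRRB; options L={ 0 1 5/4 11/8 23/16 185/128 } R={ 93/64 47/32 3/2 2 } so 371/256
step 11: add B to get BBRRBBBRRBB; options L={ 0 1 5/4 11/8 23/16 185/128 371/256 } R={ 93/64 47/32 3/2 2 } so 743/512
step 12: add R to get BBRRBBBRRBBR; options L={ 0 1 5/4 11/8 23/16 185/128 371/256 } R={ 743/512 93/64 47/32 3/2 2 } so 1485/1024
step 13: add B to get BBRRBBBRRBBRB; options L={ 0 1 5/4 11/8 23/16 185/128 371/256 1485/1024 } R={ 743/512 93/64 47/32 3/2 2 } so 2971/2048
step 14: add B to get BBRRBBBRRBBRBB; options L={ 0 1 5/4 11/8 23/16 185/128 371/256 1485/1024 2971/2048 } R={ 743/512 93/64 47/32 3/2 2 } so 5943/4096

5943/4096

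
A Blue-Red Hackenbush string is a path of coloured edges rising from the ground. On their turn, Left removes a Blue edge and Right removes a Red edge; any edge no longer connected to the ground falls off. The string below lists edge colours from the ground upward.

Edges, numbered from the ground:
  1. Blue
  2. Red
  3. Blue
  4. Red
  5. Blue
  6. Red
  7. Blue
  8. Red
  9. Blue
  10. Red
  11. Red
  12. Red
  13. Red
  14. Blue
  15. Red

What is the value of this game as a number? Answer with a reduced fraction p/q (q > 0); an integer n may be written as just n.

10885/16384

step 1: add Blue to get B; options L={ 0 } R={ none } ⇒ 1
step 2: add Red to get BR; options L={ 0 } R={ 1 } ⇒ 1/2
step 3: add Blue to get BRB; options L={ 0; 1/2 } R={ 1 } ⇒ 3/4
step 4: add Red to get BRBR; options L={ 0; 1/2 } R={ 3/4; 1 } ⇒ 5/8
step 5: add Blue to get BRBRB; options L={ 0; 1/2; 5/8 } R={ 3/4; 1 } ⇒ 11/16
step 6: add Red to get BRBRBR; options L={ 0; 1/2; 5/8 } R={ 11/16; 3/4; 1 } ⇒ 21/32
step 7: add Blue to get BRBRBRB; options L={ 0; 1/2; 5/8; 21/32 } R={ 11/16; 3/4; 1 } ⇒ 43/64
step 8: add Red to get BRBRBRBR; options L={ 0; 1/2; 5/8; 21/32 } R={ 43/64; 11/16; 3/4; 1 } ⇒ 85/128
step 9: add Blue to get BRBRBRBRB; options L={ 0; 1/2; 5/8; 21/32; 85/128 } R={ 43/64; 11/16; 3/4; 1 } ⇒ 171/256
step 10: add Red to get BRBRBRBRBR; options L={ 0; 1/2; 5/8; 21/32; 85/128 } R={ 171/256; 43/64; 11/16; 3/4; 1 } ⇒ 341/512
step 11: add Red to get BRBRBRBRBRR; options L={ 0; 1/2; 5/8; 21/32; 85/128 } R={ 341/512; 171/256; 43/64; 11/16; 3/4; 1 } ⇒ 681/1024
step 12: add Red to get BRBRBRBRBRRR; options L={ 0; 1/2; 5/8; 21/32; 85/128 } R={ 681/1024; 341/512; 171/256; 43/64; 11/16; 3/4; 1 } ⇒ 1361/2048
step 13: add Red to get BRBRBRBRBRRRR; options L={ 0; 1/2; 5/8; 21/32; 85/128 } R={ 1361/2048; 681/1024; 341/512; 171/256; 43/64; 11/16; 3/4; 1 } ⇒ 2721/4096
step 14: add Blue to get BRBRBRBRBRRRRB; options L={ 0; 1/2; 5/8; 21/32; 85/128; 2721/4096 } R={ 1361/2048; 681/1024; 341/512; 171/256; 43/64; 11/16; 3/4; 1 } ⇒ 5443/8192
step 15: add Red to get BRBRBRBRBRRRRBR; options L={ 0; 1/2; 5/8; 21/32; 85/128; 2721/4096 } R={ 5443/8192; 1361/2048; 681/1024; 341/512; 171/256; 43/64; 11/16; 3/4; 1 } ⇒ 10885/16384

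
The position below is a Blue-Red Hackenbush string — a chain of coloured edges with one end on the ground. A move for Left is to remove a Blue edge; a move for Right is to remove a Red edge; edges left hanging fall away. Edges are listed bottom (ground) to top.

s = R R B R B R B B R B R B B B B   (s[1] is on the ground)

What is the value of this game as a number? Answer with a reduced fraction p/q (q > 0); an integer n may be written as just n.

-13473/8192

R: Left { · }, Right { 0 } ⇒ simplest -1
RR: Left { · }, Right { -1; 0 } ⇒ simplest -2
RRB: Left { -2 }, Right { -1; 0 } ⇒ simplest -3/2
RRBR: Left { -2 }, Right { -3/2; -1; 0 } ⇒ simplest -7/4
RRBRB: Left { -2; -7/4 }, Right { -3/2; -1; 0 } ⇒ simplest -13/8
RRBRBR: Left { -2; -7/4 }, Right { -13/8; -3/2; -1; 0 } ⇒ simplest -27/16
RRBRBRB: Left { -2; -7/4; -27/16 }, Right { -13/8; -3/2; -1; 0 } ⇒ simplest -53/32
RRBRBRBB: Left { -2; -7/4; -27/16; -53/32 }, Right { -13/8; -3/2; -1; 0 } ⇒ simplest -105/64
RRBRBRBBR: Left { -2; -7/4; -27/16; -53/32 }, Right { -105/64; -13/8; -3/2; -1; 0 } ⇒ simplest -211/128
RRBRBRBBRB: Left { -2; -7/4; -27/16; -53/32; -211/128 }, Right { -105/64; -13/8; -3/2; -1; 0 } ⇒ simplest -421/256
RRBRBRBBRBR: Left { -2; -7/4; -27/16; -53/32; -211/128 }, Right { -421/256; -105/64; -13/8; -3/2; -1; 0 } ⇒ simplest -843/512
RRBRBRBBRBRB: Left { -2; -7/4; -27/16; -53/32; -211/128; -843/512 }, Right { -421/256; -105/64; -13/8; -3/2; -1; 0 } ⇒ simplest -1685/1024
RRBRBRBBRBRBB: Left { -2; -7/4; -27/16; -53/32; -211/128; -843/512; -1685/1024 }, Right { -421/256; -105/64; -13/8; -3/2; -1; 0 } ⇒ simplest -3369/2048
RRBRBRBBRBRBBB: Left { -2; -7/4; -27/16; -53/32; -211/128; -843/512; -1685/1024; -3369/2048 }, Right { -421/256; -105/64; -13/8; -3/2; -1; 0 } ⇒ simplest -6737/4096
RRBRBRBBRBRBBBB: Left { -2; -7/4; -27/16; -53/32; -211/128; -843/512; -1685/1024; -3369/2048; -6737/4096 }, Right { -421/256; -105/64; -13/8; -3/2; -1; 0 } ⇒ simplest -13473/8192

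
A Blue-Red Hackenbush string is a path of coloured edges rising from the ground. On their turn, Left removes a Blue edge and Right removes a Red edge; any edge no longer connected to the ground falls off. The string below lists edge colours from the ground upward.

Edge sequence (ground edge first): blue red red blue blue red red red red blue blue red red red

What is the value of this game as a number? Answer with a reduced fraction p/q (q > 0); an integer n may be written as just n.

3121/8192

Recurse on prefixes of the 14-edge string blue red red blue blue red red red red blue blue red red red:
1 of 14 · b · max L 0 · min R +∞ so 1
2 of 14 · br · max L 0 · min R 1 so 1/2
3 of 14 · brr · max L 0 · min R 1/2 so 1/4
4 of 14 · brrb · max L 1/4 · min R 1/2 so 3/8
5 of 14 · brrbb · max L 3/8 · min R 1/2 so 7/16
6 of 14 · brrbbr · max L 3/8 · min R 7/16 so 13/32
7 of 14 · brrbbrr · max L 3/8 · min R 13/32 so 25/64
8 of 14 · brrbbrrr · max L 3/8 · min R 25/64 so 49/128
9 of 14 · brrbbrrrr · max L 3/8 · min R 49/128 so 97/256
10 of 14 · brrbbrrrrb · max L 97/256 · min R 49/128 so 195/512
11 of 14 · brrbbrrrrbb · max L 195/512 · min R 49/128 so 391/1024
12 of 14 · brrbbrrrrbbr · max L 195/512 · min R 391/1024 so 781/2048
13 of 14 · brrbbrrrrbbrr · max L 195/512 · min R 781/2048 so 1561/4096
14 of 14 · brrbbrrrrbbrrr · max L 195/512 · min R 1561/4096 so 3121/8192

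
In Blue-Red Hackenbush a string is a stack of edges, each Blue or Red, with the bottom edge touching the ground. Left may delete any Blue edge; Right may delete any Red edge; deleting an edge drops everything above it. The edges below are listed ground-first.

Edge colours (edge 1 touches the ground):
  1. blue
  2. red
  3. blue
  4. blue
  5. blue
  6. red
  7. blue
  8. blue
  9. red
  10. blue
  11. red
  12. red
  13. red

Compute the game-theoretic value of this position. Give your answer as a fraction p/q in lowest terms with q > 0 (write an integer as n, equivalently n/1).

3793/4096

Build val(s[:k]) for k = 1..13, string s = blue red blue blue blue red blue blue red blue red red red.
val(b) = { 0 |  } => 1
val(br) = { 0 | 1 } => 1/2
val(brb) = { 0; 1/2 | 1 } => 3/4
val(brbb) = { 0; 1/2; 3/4 | 1 } => 7/8
val(brbbb) = { 0; 1/2; 3/4; 7/8 | 1 } => 15/16
val(brbbbr) = { 0; 1/2; 3/4; 7/8 | 15/16; 1 } => 29/32
val(brbbbrb) = { 0; 1/2; 3/4; 7/8; 29/32 | 15/16; 1 } => 59/64
val(brbbbrbb) = { 0; 1/2; 3/4; 7/8; 29/32; 59/64 | 15/16; 1 } => 119/128
val(brbbbrbbr) = { 0; 1/2; 3/4; 7/8; 29/32; 59/64 | 119/128; 15/16; 1 } => 237/256
val(brbbbrbbrb) = { 0; 1/2; 3/4; 7/8; 29/32; 59/64; 237/256 | 119/128; 15/16; 1 } => 475/512
val(brbbbrbbrbr) = { 0; 1/2; 3/4; 7/8; 29/32; 59/64; 237/256 | 475/512; 119/128; 15/16; 1 } => 949/1024
val(brbbbrbbrbrr) = { 0; 1/2; 3/4; 7/8; 29/32; 59/64; 237/256 | 949/1024; 475/512; 119/128; 15/16; 1 } => 1897/2048
val(brbbbrbbrbrrr) = { 0; 1/2; 3/4; 7/8; 29/32; 59/64; 237/256 | 1897/2048; 949/1024; 475/512; 119/128; 15/16; 1 } => 3793/4096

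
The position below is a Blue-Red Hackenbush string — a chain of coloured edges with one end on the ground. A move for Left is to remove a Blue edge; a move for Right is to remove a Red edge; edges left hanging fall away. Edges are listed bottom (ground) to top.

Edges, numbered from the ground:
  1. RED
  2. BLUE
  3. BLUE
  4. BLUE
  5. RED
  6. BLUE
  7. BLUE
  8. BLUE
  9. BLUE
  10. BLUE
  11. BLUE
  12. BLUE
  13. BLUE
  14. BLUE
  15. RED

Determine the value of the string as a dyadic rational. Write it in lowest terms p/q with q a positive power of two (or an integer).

-2051/16384

Build value(s[:k]) for k = 1..15, string s = RED BLUE BLUE BLUE RED BLUE BLUE BLUE BLUE BLUE BLUE BLUE BLUE BLUE RED.
step 1: add RED to get R; options L={ ∅ } R={ 0 } — -1
step 2: add BLUE to get RB; options L={ -1 } R={ 0 } — -1/2
step 3: add BLUE to get RBB; options L={ -1 -1/2 } R={ 0 } — -1/4
step 4: add BLUE to get RBBB; options L={ -1 -1/2 -1/4 } R={ 0 } — -1/8
step 5: add RED to get RBBBR; options L={ -1 -1/2 -1/4 } R={ -1/8 0 } — -3/16
step 6: add BLUE to get RBBBRB; options L={ -1 -1/2 -1/4 -3/16 } R={ -1/8 0 } — -5/32
step 7: add BLUE to get RBBBRBB; options L={ -1 -1/2 -1/4 -3/16 -5/32 } R={ -1/8 0 } — -9/64
step 8: add BLUE to get RBBBRBBB; options L={ -1 -1/2 -1/4 -3/16 -5/32 -9/64 } R={ -1/8 0 } — -17/128
step 9: add BLUE to get RBBBRBBBB; options L={ -1 -1/2 -1/4 -3/16 -5/32 -9/64 -17/128 } R={ -1/8 0 } — -33/256
step 10: add BLUE to get RBBBRBBBBB; options L={ -1 -1/2 -1/4 -3/16 -5/32 -9/64 -17/128 -33/256 } R={ -1/8 0 } — -65/512
step 11: add BLUE to get RBBBRBBBBBB; options L={ -1 -1/2 -1/4 -3/16 -5/32 -9/64 -17/128 -33/256 -65/512 } R={ -1/8 0 } — -129/1024
step 12: add BLUE to get RBBBRBBBBBBB; options L={ -1 -1/2 -1/4 -3/16 -5/32 -9/64 -17/128 -33/256 -65/512 -129/1024 } R={ -1/8 0 } — -257/2048
step 13: add BLUE to get RBBBRBBBBBBBB; options L={ -1 -1/2 -1/4 -3/16 -5/32 -9/64 -17/128 -33/256 -65/512 -129/1024 -257/2048 } R={ -1/8 0 } — -513/4096
step 14: add BLUE to get RBBBRBBBBBBBBB; options L={ -1 -1/2 -1/4 -3/16 -5/32 -9/64 -17/128 -33/256 -65/512 -129/1024 -257/2048 -513/4096 } R={ -1/8 0 } — -1025/8192
step 15: add RED to get RBBBRBBBBBBBBBR; options L={ -1 -1/2 -1/4 -3/16 -5/32 -9/64 -17/128 -33/256 -65/512 -129/1024 -257/2048 -513/4096 } R={ -1025/8192 -1/8 0 } — -2051/16384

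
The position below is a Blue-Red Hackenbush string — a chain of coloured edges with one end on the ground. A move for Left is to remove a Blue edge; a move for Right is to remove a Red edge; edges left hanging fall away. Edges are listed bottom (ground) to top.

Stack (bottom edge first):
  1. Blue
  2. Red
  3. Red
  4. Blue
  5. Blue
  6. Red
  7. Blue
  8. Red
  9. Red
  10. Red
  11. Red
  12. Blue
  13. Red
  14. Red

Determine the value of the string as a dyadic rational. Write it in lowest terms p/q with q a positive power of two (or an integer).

Prefix values for Blue Red Red Blue Blue Red Blue Red Red Red Red Blue Red Red via {L|R} + simplicity:
v(B) = { 0 | none } => 1
v(BR) = { 0 | 1 } => 1/2
v(BRR) = { 0 | 1/2, 1 } => 1/4
v(BRRB) = { 0, 1/4 | 1/2, 1 } => 3/8
v(BRRBB) = { 0, 1/4, 3/8 | 1/2, 1 } => 7/16
v(BRRBBR) = { 0, 1/4, 3/8 | 7/16, 1/2, 1 } => 13/32
v(BRRBBRB) = { 0, 1/4, 3/8, 13/32 | 7/16, 1/2, 1 } => 27/64
v(BRRBBRBR) = { 0, 1/4, 3/8, 13/32 | 27/64, 7/16, 1/2, 1 } => 53/128
v(BRRBBRBRR) = { 0, 1/4, 3/8, 13/32 | 53/128, 27/64, 7/16, 1/2, 1 } => 105/256
v(BRRBBRBRRR) = { 0, 1/4, 3/8, 13/32 | 105/256, 53/128, 27/64, 7/16, 1/2, 1 } => 209/512
v(BRRBBRBRRRR) = { 0, 1/4, 3/8, 13/32 | 209/512, 105/256, 53/128, 27/64, 7/16, 1/2, 1 } => 417/1024
v(BRRBBRBRRRRB) = { 0, 1/4, 3/8, 13/32, 417/1024 | 209/512, 105/256, 53/128, 27/64, 7/16, 1/2, 1 } => 835/2048
v(BRRBBRBRRRRBR) = { 0, 1/4, 3/8, 13/32, 417/1024 | 835/2048, 209/512, 105/256, 53/128, 27/64, 7/16, 1/2, 1 } => 1669/4096
v(BRRBBRBRRRRBRR) = { 0, 1/4, 3/8, 13/32, 417/1024 | 1669/4096, 835/2048, 209/512, 105/256, 53/128, 27/64, 7/16, 1/2, 1 } => 3337/8192

3337/8192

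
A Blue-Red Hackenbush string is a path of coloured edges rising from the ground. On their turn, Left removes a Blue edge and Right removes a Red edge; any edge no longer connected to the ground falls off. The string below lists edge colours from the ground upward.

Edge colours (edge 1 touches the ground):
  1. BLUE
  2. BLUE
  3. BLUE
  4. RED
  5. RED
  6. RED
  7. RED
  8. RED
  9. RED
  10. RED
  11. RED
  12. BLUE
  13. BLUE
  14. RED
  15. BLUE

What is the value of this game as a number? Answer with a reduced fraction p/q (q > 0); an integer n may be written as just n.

8219/4096

step 1: add BLUE to get B; options L={ 0 } R={ (no moves) } so 1
step 2: add BLUE to get BB; options L={ 0, 1 } R={ (no moves) } so 2
step 3: add BLUE to get BBB; options L={ 0, 1, 2 } R={ (no moves) } so 3
step 4: add RED to get BBBR; options L={ 0, 1, 2 } R={ 3 } so 5/2
step 5: add RED to get BBBRR; options L={ 0, 1, 2 } R={ 5/2, 3 } so 9/4
step 6: add RED to get BBBRRR; options L={ 0, 1, 2 } R={ 9/4, 5/2, 3 } so 17/8
step 7: add RED to get BBBRRRR; options L={ 0, 1, 2 } R={ 17/8, 9/4, 5/2, 3 } so 33/16
step 8: add RED to get BBBRRRRR; options L={ 0, 1, 2 } R={ 33/16, 17/8, 9/4, 5/2, 3 } so 65/32
step 9: add RED to get BBBRRRRRR; options L={ 0, 1, 2 } R={ 65/32, 33/16, 17/8, 9/4, 5/2, 3 } so 129/64
step 10: add RED to get BBBRRRRRRR; options L={ 0, 1, 2 } R={ 129/64, 65/32, 33/16, 17/8, 9/4, 5/2, 3 } so 257/128
step 11: add RED to get BBBRRRRRRRR; options L={ 0, 1, 2 } R={ 257/128, 129/64, 65/32, 33/16, 17/8, 9/4, 5/2, 3 } so 513/256
step 12: add BLUE to get BBBRRRRRRRRB; options L={ 0, 1, 2, 513/256 } R={ 257/128, 129/64, 65/32, 33/16, 17/8, 9/4, 5/2, 3 } so 1027/512
step 13: add BLUE to get BBBRRRRRRRRBB; options L={ 0, 1, 2, 513/256, 1027/512 } R={ 257/128, 129/64, 65/32, 33/16, 17/8, 9/4, 5/2, 3 } so 2055/1024
step 14: add RED to get BBBRRRRRRRRBBR; options L={ 0, 1, 2, 513/256, 1027/512 } R={ 2055/1024, 257/128, 129/64, 65/32, 33/16, 17/8, 9/4, 5/2, 3 } so 4109/2048
step 15: add BLUE to get BBBRRRRRRRRBBRB; options L={ 0, 1, 2, 513/256, 1027/512, 4109/2048 } R={ 2055/1024, 257/128, 129/64, 65/32, 33/16, 17/8, 9/4, 5/2, 3 } so 8219/4096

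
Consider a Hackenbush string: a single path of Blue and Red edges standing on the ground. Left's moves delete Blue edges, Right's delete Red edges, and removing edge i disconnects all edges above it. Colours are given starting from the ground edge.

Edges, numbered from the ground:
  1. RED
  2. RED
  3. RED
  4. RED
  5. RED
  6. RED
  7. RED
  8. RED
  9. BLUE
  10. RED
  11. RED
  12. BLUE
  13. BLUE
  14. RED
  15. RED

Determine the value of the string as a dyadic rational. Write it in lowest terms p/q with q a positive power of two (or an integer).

Recurse on prefixes of the 15-edge string RED RED RED RED RED RED RED RED BLUE RED RED BLUE BLUE RED RED:
value_1 [R]  L=[(no moves)]  R=[0]  => -1
value_2 [RR]  L=[(no moves)]  R=[-1; 0]  => -2
value_3 [RRR]  L=[(no moves)]  R=[-2; -1; 0]  => -3
value_4 [RRRR]  L=[(no moves)]  R=[-3; -2; -1; 0]  => -4
value_5 [RRRRR]  L=[(no moves)]  R=[-4; -3; -2; -1; 0]  => -5
value_6 [RRRRRR]  L=[(no moves)]  R=[-5; -4; -3; -2; -1; 0]  => -6
value_7 [RRRRRRR]  L=[(no moves)]  R=[-6; -5; -4; -3; -2; -1; 0]  => -7
value_8 [RRRRRRRR]  L=[(no moves)]  R=[-7; -6; -5; -4; -3; -2; -1; 0]  => -8
value_9 [RRRRRRRRB]  L=[-8]  R=[-7; -6; -5; -4; -3; -2; -1; 0]  => -15/2
value_10 [RRRRRRRRBR]  L=[-8]  R=[-15/2; -7; -6; -5; -4; -3; -2; -1; 0]  => -31/4
value_11 [RRRRRRRRBRR]  L=[-8]  R=[-31/4; -15/2; -7; -6; -5; -4; -3; -2; -1; 0]  => -63/8
value_12 [RRRRRRRRBRRB]  L=[-8; -63/8]  R=[-31/4; -15/2; -7; -6; -5; -4; -3; -2; -1; 0]  => -125/16
value_13 [RRRRRRRRBRRBB]  L=[-8; -63/8; -125/16]  R=[-31/4; -15/2; -7; -6; -5; -4; -3; -2; -1; 0]  => -249/32
value_14 [RRRRRRRRBRRBBR]  L=[-8; -63/8; -125/16]  R=[-249/32; -31/4; -15/2; -7; -6; -5; -4; -3; -2; -1; 0]  => -499/64
value_15 [RRRRRRRRBRRBBRR]  L=[-8; -63/8; -125/16]  R=[-499/64; -249/32; -31/4; -15/2; -7; -6; -5; -4; -3; -2; -1; 0]  => -999/128

-999/128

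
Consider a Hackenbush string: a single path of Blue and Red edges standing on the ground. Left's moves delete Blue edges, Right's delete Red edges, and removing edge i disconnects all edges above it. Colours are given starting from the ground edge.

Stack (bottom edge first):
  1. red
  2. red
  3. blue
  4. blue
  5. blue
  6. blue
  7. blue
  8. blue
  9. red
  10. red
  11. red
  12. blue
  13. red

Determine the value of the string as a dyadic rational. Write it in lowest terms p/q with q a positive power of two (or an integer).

-2107/2048

Recurse on prefixes of the 13-edge string red red blue blue blue blue blue blue red red red blue red:
step 1: add red to get r; options L={ (no moves) } R={ 0 } — -1
step 2: add red to get rr; options L={ (no moves) } R={ -1, 0 } — -2
step 3: add blue to get rrb; options L={ -2 } R={ -1, 0 } — -3/2
step 4: add blue to get rrbb; options L={ -2, -3/2 } R={ -1, 0 } — -5/4
step 5: add blue to get rrbbb; options L={ -2, -3/2, -5/4 } R={ -1, 0 } — -9/8
step 6: add blue to get rrbbbb; options L={ -2, -3/2, -5/4, -9/8 } R={ -1, 0 } — -17/16
step 7: add blue to get rrbbbbb; options L={ -2, -3/2, -5/4, -9/8, -17/16 } R={ -1, 0 } — -33/32
step 8: add blue to get rrbbbbbb; options L={ -2, -3/2, -5/4, -9/8, -17/16, -33/32 } R={ -1, 0 } — -65/64
step 9: add red to get rrbbbbbbr; options L={ -2, -3/2, -5/4, -9/8, -17/16, -33/32 } R={ -65/64, -1, 0 } — -131/128
step 10: add red to get rrbbbbbbrr; options L={ -2, -3/2, -5/4, -9/8, -17/16, -33/32 } R={ -131/128, -65/64, -1, 0 } — -263/256
step 11: add red to get rrbbbbbbrrr; options L={ -2, -3/2, -5/4, -9/8, -17/16, -33/32 } R={ -263/256, -131/128, -65/64, -1, 0 } — -527/512
step 12: add blue to get rrbbbbbbrrrb; options L={ -2, -3/2, -5/4, -9/8, -17/16, -33/32, -527/512 } R={ -263/256, -131/128, -65/64, -1, 0 } — -1053/1024
step 13: add red to get rrbbbbbbrrrbr; options L={ -2, -3/2, -5/4, -9/8, -17/16, -33/32, -527/512 } R={ -1053/1024, -263/256, -131/128, -65/64, -1, 0 } — -2107/2048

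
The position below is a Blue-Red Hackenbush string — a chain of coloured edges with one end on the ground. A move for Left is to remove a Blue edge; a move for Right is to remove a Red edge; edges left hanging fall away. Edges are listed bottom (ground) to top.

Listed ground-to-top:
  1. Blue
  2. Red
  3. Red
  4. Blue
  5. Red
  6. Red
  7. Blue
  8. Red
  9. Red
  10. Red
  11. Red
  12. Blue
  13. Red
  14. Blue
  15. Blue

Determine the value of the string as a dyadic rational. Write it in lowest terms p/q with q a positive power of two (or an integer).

4631/16384

Recurse on prefixes of the 15-edge string Blue Red Red Blue Red Red Blue Red Red Red Red Blue Red Blue Blue:
step 1: add Blue to get B; options L={ 0 } R={ none } ⇒ 1
step 2: add Red to get BR; options L={ 0 } R={ 1 } ⇒ 1/2
step 3: add Red to get BRR; options L={ 0 } R={ 1/2,1 } ⇒ 1/4
step 4: add Blue to get BRRB; options L={ 0,1/4 } R={ 1/2,1 } ⇒ 3/8
step 5: add Red to get BRRBR; options L={ 0,1/4 } R={ 3/8,1/2,1 } ⇒ 5/16
step 6: add Red to get BRRBRR; options L={ 0,1/4 } R={ 5/16,3/8,1/2,1 } ⇒ 9/32
step 7: add Blue to get BRRBRRB; options L={ 0,1/4,9/32 } R={ 5/16,3/8,1/2,1 } ⇒ 19/64
step 8: add Red to get BRRBRRBR; options L={ 0,1/4,9/32 } R={ 19/64,5/16,3/8,1/2,1 } ⇒ 37/128
step 9: add Red to get BRRBRRBRR; options L={ 0,1/4,9/32 } R={ 37/128,19/64,5/16,3/8,1/2,1 } ⇒ 73/256
step 10: add Red to get BRRBRRBRRR; options L={ 0,1/4,9/32 } R={ 73/256,37/128,19/64,5/16,3/8,1/2,1 } ⇒ 145/512
step 11: add Red to get BRRBRRBRRRR; options L={ 0,1/4,9/32 } R={ 145/512,73/256,37/128,19/64,5/16,3/8,1/2,1 } ⇒ 289/1024
step 12: add Blue to get BRRBRRBRRRRB; options L={ 0,1/4,9/32,289/1024 } R={ 145/512,73/256,37/128,19/64,5/16,3/8,1/2,1 } ⇒ 579/2048
step 13: add Red to get BRRBRRBRRRRBR; options L={ 0,1/4,9/32,289/1024 } R={ 579/2048,145/512,73/256,37/128,19/64,5/16,3/8,1/2,1 } ⇒ 1157/4096
step 14: add Blue to get BRRBRRBRRRRBRB; options L={ 0,1/4,9/32,289/1024,1157/4096 } R={ 579/2048,145/512,73/256,37/128,19/64,5/16,3/8,1/2,1 } ⇒ 2315/8192
step 15: add Blue to get BRRBRRBRRRRBRBB; options L={ 0,1/4,9/32,289/1024,1157/4096,2315/8192 } R={ 579/2048,145/512,73/256,37/128,19/64,5/16,3/8,1/2,1 } ⇒ 4631/16384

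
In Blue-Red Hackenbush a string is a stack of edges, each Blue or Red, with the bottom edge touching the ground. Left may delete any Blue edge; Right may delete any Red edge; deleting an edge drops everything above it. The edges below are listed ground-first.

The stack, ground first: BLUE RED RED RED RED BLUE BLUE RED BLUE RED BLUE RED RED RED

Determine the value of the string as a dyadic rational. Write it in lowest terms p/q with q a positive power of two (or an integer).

849/8192

Recurse on prefixes of the 14-edge string BLUE RED RED RED RED BLUE BLUE RED BLUE RED BLUE RED RED RED:
B: Left { 0 }, Right { ∅ } so simplest 1
BR: Left { 0 }, Right { 1 } so simplest 1/2
BRR: Left { 0 }, Right { 1/2, 1 } so simplest 1/4
BRRR: Left { 0 }, Right { 1/4, 1/2, 1 } so simplest 1/8
BRRRR: Left { 0 }, Right { 1/8, 1/4, 1/2, 1 } so simplest 1/16
BRRRRB: Left { 0, 1/16 }, Right { 1/8, 1/4, 1/2, 1 } so simplest 3/32
BRRRRBB: Left { 0, 1/16, 3/32 }, Right { 1/8, 1/4, 1/2, 1 } so simplest 7/64
BRRRRBBR: Left { 0, 1/16, 3/32 }, Right { 7/64, 1/8, 1/4, 1/2, 1 } so simplest 13/128
BRRRRBBRB: Left { 0, 1/16, 3/32, 13/128 }, Right { 7/64, 1/8, 1/4, 1/2, 1 } so simplest 27/256
BRRRRBBRBR: Left { 0, 1/16, 3/32, 13/128 }, Right { 27/256, 7/64, 1/8, 1/4, 1/2, 1 } so simplest 53/512
BRRRRBBRBRB: Left { 0, 1/16, 3/32, 13/128, 53/512 }, Right { 27/256, 7/64, 1/8, 1/4, 1/2, 1 } so simplest 107/1024
BRRRRBBRBRBR: Left { 0, 1/16, 3/32, 13/128, 53/512 }, Right { 107/1024, 27/256, 7/64, 1/8, 1/4, 1/2, 1 } so simplest 213/2048
BRRRRBBRBRBRR: Left { 0, 1/16, 3/32, 13/128, 53/512 }, Right { 213/2048, 107/1024, 27/256, 7/64, 1/8, 1/4, 1/2, 1 } so simplest 425/4096
BRRRRBBRBRBRRR: Left { 0, 1/16, 3/32, 13/128, 53/512 }, Right { 425/4096, 213/2048, 107/1024, 27/256, 7/64, 1/8, 1/4, 1/2, 1 } so simplest 849/8192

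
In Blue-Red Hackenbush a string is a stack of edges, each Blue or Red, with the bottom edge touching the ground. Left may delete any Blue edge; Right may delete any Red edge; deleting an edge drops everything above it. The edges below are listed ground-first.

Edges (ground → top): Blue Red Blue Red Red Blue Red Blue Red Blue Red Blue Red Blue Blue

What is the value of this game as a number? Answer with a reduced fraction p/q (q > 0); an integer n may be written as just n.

9559/16384

Build value(s[:k]) for k = 1..15, string s = Blue Red Blue Red Red Blue Red Blue Red Blue Red Blue Red Blue Blue.
step 1: add Blue to get B; options L={ 0 } R={ (no moves) } => 1
step 2: add Red to get BR; options L={ 0 } R={ 1 } => 1/2
step 3: add Blue to get BRB; options L={ 0, 1/2 } R={ 1 } => 3/4
step 4: add Red to get BRBR; options L={ 0, 1/2 } R={ 3/4, 1 } => 5/8
step 5: add Red to get BRBRR; options L={ 0, 1/2 } R={ 5/8, 3/4, 1 } => 9/16
step 6: add Blue to get BRBRRB; options L={ 0, 1/2, 9/16 } R={ 5/8, 3/4, 1 } => 19/32
step 7: add Red to get BRBRRBR; options L={ 0, 1/2, 9/16 } R={ 19/32, 5/8, 3/4, 1 } => 37/64
step 8: add Blue to get BRBRRBRB; options L={ 0, 1/2, 9/16, 37/64 } R={ 19/32, 5/8, 3/4, 1 } => 75/128
step 9: add Red to get BRBRRBRBR; options L={ 0, 1/2, 9/16, 37/64 } R={ 75/128, 19/32, 5/8, 3/4, 1 } => 149/256
step 10: add Blue to get BRBRRBRBRB; options L={ 0, 1/2, 9/16, 37/64, 149/256 } R={ 75/128, 19/32, 5/8, 3/4, 1 } => 299/512
step 11: add Red to get BRBRRBRBRBR; options L={ 0, 1/2, 9/16, 37/64, 149/256 } R={ 299/512, 75/128, 19/32, 5/8, 3/4, 1 } => 597/1024
step 12: add Blue to get BRBRRBRBRBRB; options L={ 0, 1/2, 9/16, 37/64, 149/256, 597/1024 } R={ 299/512, 75/128, 19/32, 5/8, 3/4, 1 } => 1195/2048
step 13: add Red to get BRBRRBRBRBRBR; options L={ 0, 1/2, 9/16, 37/64, 149/256, 597/1024 } R={ 1195/2048, 299/512, 75/128, 19/32, 5/8, 3/4, 1 } => 2389/4096
step 14: add Blue to get BRBRRBRBRBRBRB; options L={ 0, 1/2, 9/16, 37/64, 149/256, 597/1024, 2389/4096 } R={ 1195/2048, 299/512, 75/128, 19/32, 5/8, 3/4, 1 } => 4779/8192
step 15: add Blue to get BRBRRBRBRBRBRBB; options L={ 0, 1/2, 9/16, 37/64, 149/256, 597/1024, 2389/4096, 4779/8192 } R={ 1195/2048, 299/512, 75/128, 19/32, 5/8, 3/4, 1 } => 9559/16384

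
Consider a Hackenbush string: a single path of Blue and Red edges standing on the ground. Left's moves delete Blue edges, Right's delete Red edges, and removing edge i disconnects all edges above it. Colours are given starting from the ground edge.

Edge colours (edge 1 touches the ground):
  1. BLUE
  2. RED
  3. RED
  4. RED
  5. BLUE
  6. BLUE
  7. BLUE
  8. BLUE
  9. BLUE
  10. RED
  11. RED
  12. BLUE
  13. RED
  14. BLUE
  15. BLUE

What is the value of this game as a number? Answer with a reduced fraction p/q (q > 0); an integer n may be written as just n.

3991/16384

step 1: add BLUE to get B; options L={ 0 } R={ none } gives 1
step 2: add RED to get BR; options L={ 0 } R={ 1 } gives 1/2
step 3: add RED to get BRR; options L={ 0 } R={ 1/2,1 } gives 1/4
step 4: add RED to get BRRR; options L={ 0 } R={ 1/4,1/2,1 } gives 1/8
step 5: add BLUE to get BRRRB; options L={ 0,1/8 } R={ 1/4,1/2,1 } gives 3/16
step 6: add BLUE to get BRRRBB; options L={ 0,1/8,3/16 } R={ 1/4,1/2,1 } gives 7/32
step 7: add BLUE to get BRRRBBB; options L={ 0,1/8,3/16,7/32 } R={ 1/4,1/2,1 } gives 15/64
step 8: add BLUE to get BRRRBBBB; options L={ 0,1/8,3/16,7/32,15/64 } R={ 1/4,1/2,1 } gives 31/128
step 9: add BLUE to get BRRRBBBBB; options L={ 0,1/8,3/16,7/32,15/64,31/128 } R={ 1/4,1/2,1 } gives 63/256
step 10: add RED to get BRRRBBBBBR; options L={ 0,1/8,3/16,7/32,15/64,31/128 } R={ 63/256,1/4,1/2,1 } gives 125/512
step 11: add RED to get BRRRBBBBBRR; options L={ 0,1/8,3/16,7/32,15/64,31/128 } R={ 125/512,63/256,1/4,1/2,1 } gives 249/1024
step 12: add BLUE to get BRRRBBBBBRRB; options L={ 0,1/8,3/16,7/32,15/64,31/128,249/1024 } R={ 125/512,63/256,1/4,1/2,1 } gives 499/2048
step 13: add RED to get BRRRBBBBBRRBR; options L={ 0,1/8,3/16,7/32,15/64,31/128,249/1024 } R={ 499/2048,125/512,63/256,1/4,1/2,1 } gives 997/4096
step 14: add BLUE to get BRRRBBBBBRRBRB; options L={ 0,1/8,3/16,7/32,15/64,31/128,249/1024,997/4096 } R={ 499/2048,125/512,63/256,1/4,1/2,1 } gives 1995/8192
step 15: add BLUE to get BRRRBBBBBRRBRBB; options L={ 0,1/8,3/16,7/32,15/64,31/128,249/1024,997/4096,1995/8192 } R={ 499/2048,125/512,63/256,1/4,1/2,1 } gives 3991/16384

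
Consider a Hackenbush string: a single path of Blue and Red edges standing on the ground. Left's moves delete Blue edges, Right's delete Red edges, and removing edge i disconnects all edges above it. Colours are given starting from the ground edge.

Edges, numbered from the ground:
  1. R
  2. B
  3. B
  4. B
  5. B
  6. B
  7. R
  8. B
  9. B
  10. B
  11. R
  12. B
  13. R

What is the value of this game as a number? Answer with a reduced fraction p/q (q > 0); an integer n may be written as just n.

-139/4096

R: Left { (no moves) }, Right { 0 } — simplest -1
RB: Left { -1 }, Right { 0 } — simplest -1/2
RBB: Left { -1, -1/2 }, Right { 0 } — simplest -1/4
RBBB: Left { -1, -1/2, -1/4 }, Right { 0 } — simplest -1/8
RBBBB: Left { -1, -1/2, -1/4, -1/8 }, Right { 0 } — simplest -1/16
RBBBBB: Left { -1, -1/2, -1/4, -1/8, -1/16 }, Right { 0 } — simplest -1/32
RBBBBBR: Left { -1, -1/2, -1/4, -1/8, -1/16 }, Right { -1/32, 0 } — simplest -3/64
RBBBBBRB: Left { -1, -1/2, -1/4, -1/8, -1/16, -3/64 }, Right { -1/32, 0 } — simplest -5/128
RBBBBBRBB: Left { -1, -1/2, -1/4, -1/8, -1/16, -3/64, -5/128 }, Right { -1/32, 0 } — simplest -9/256
RBBBBBRBBB: Left { -1, -1/2, -1/4, -1/8, -1/16, -3/64, -5/128, -9/256 }, Right { -1/32, 0 } — simplest -17/512
RBBBBBRBBBR: Left { -1, -1/2, -1/4, -1/8, -1/16, -3/64, -5/128, -9/256 }, Right { -17/512, -1/32, 0 } — simplest -35/1024
RBBBBBRBBBRB: Left { -1, -1/2, -1/4, -1/8, -1/16, -3/64, -5/128, -9/256, -35/1024 }, Right { -17/512, -1/32, 0 } — simplest -69/2048
RBBBBBRBBBRBR: Left { -1, -1/2, -1/4, -1/8, -1/16, -3/64, -5/128, -9/256, -35/1024 }, Right { -69/2048, -17/512, -1/32, 0 } — simplest -139/4096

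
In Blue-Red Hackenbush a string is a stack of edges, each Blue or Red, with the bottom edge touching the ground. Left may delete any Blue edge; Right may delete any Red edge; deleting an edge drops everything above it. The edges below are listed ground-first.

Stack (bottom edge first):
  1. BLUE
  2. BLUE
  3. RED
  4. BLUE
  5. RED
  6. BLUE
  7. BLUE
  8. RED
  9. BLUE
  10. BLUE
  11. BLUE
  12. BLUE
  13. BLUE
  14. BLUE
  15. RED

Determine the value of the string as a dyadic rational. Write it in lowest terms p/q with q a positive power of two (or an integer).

14077/8192

Recurse on prefixes of the 15-edge string BLUE BLUE RED BLUE RED BLUE BLUE RED BLUE BLUE BLUE BLUE BLUE BLUE RED:
1 of 15 · B · max L 0 · min R +∞ ⇒ 1
2 of 15 · BB · max L 1 · min R +∞ ⇒ 2
3 of 15 · BBR · max L 1 · min R 2 ⇒ 3/2
4 of 15 · BBRB · max L 3/2 · min R 2 ⇒ 7/4
5 of 15 · BBRBR · max L 3/2 · min R 7/4 ⇒ 13/8
6 of 15 · BBRBRB · max L 13/8 · min R 7/4 ⇒ 27/16
7 of 15 · BBRBRBB · max L 27/16 · min R 7/4 ⇒ 55/32
8 of 15 · BBRBRBBR · max L 27/16 · min R 55/32 ⇒ 109/64
9 of 15 · BBRBRBBRB · max L 109/64 · min R 55/32 ⇒ 219/128
10 of 15 · BBRBRBBRBB · max L 219/128 · min R 55/32 ⇒ 439/256
11 of 15 · BBRBRBBRBBB · max L 439/256 · min R 55/32 ⇒ 879/512
12 of 15 · BBRBRBBRBBBB · max L 879/512 · min R 55/32 ⇒ 1759/1024
13 of 15 · BBRBRBBRBBBBB · max L 1759/1024 · min R 55/32 ⇒ 3519/2048
14 of 15 · BBRBRBBRBBBBBB · max L 3519/2048 · min R 55/32 ⇒ 7039/4096
15 of 15 · BBRBRBBRBBBBBBR · max L 3519/2048 · min R 7039/4096 ⇒ 14077/8192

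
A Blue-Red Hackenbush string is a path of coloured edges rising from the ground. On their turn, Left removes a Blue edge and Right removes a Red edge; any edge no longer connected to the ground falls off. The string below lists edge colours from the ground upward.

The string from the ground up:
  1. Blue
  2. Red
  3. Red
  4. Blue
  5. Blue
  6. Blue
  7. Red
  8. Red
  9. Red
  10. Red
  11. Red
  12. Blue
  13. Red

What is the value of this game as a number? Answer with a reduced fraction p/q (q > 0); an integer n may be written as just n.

G(B) = { 0 |  } = 1
G(BR) = { 0 | 1 } = 1/2
G(BRR) = { 0 | 1/2, 1 } = 1/4
G(BRRB) = { 0, 1/4 | 1/2, 1 } = 3/8
G(BRRBB) = { 0, 1/4, 3/8 | 1/2, 1 } = 7/16
G(BRRBBB) = { 0, 1/4, 3/8, 7/16 | 1/2, 1 } = 15/32
G(BRRBBBR) = { 0, 1/4, 3/8, 7/16 | 15/32, 1/2, 1 } = 29/64
G(BRRBBBRR) = { 0, 1/4, 3/8, 7/16 | 29/64, 15/32, 1/2, 1 } = 57/128
G(BRRBBBRRR) = { 0, 1/4, 3/8, 7/16 | 57/128, 29/64, 15/32, 1/2, 1 } = 113/256
G(BRRBBBRRRR) = { 0, 1/4, 3/8, 7/16 | 113/256, 57/128, 29/64, 15/32, 1/2, 1 } = 225/512
G(BRRBBBRRRRR) = { 0, 1/4, 3/8, 7/16 | 225/512, 113/256, 57/128, 29/64, 15/32, 1/2, 1 } = 449/1024
G(BRRBBBRRRRRB) = { 0, 1/4, 3/8, 7/16, 449/1024 | 225/512, 113/256, 57/128, 29/64, 15/32, 1/2, 1 } = 899/2048
G(BRRBBBRRRRRBR) = { 0, 1/4, 3/8, 7/16, 449/1024 | 899/2048, 225/512, 113/256, 57/128, 29/64, 15/32, 1/2, 1 } = 1797/4096

1797/4096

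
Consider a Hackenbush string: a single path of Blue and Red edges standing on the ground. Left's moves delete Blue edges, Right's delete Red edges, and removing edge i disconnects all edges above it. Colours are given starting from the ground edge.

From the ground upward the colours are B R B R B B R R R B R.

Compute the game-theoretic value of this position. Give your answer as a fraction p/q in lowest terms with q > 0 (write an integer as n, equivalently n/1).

709/1024

G_1 [B]  L=[0]  R=[∅]  gives 1
G_2 [BR]  L=[0]  R=[1]  gives 1/2
G_3 [BRB]  L=[0 1/2]  R=[1]  gives 3/4
G_4 [BRBR]  L=[0 1/2]  R=[3/4 1]  gives 5/8
G_5 [BRBRB]  L=[0 1/2 5/8]  R=[3/4 1]  gives 11/16
G_6 [BRBRBB]  L=[0 1/2 5/8 11/16]  R=[3/4 1]  gives 23/32
G_7 [BRBRBBR]  L=[0 1/2 5/8 11/16]  R=[23/32 3/4 1]  gives 45/64
G_8 [BRBRBBRR]  L=[0 1/2 5/8 11/16]  R=[45/64 23/32 3/4 1]  gives 89/128
G_9 [BRBRBBRRR]  L=[0 1/2 5/8 11/16]  R=[89/128 45/64 23/32 3/4 1]  gives 177/256
G_10 [BRBRBBRRRB]  L=[0 1/2 5/8 11/16 177/256]  R=[89/128 45/64 23/32 3/4 1]  gives 355/512
G_11 [BRBRBBRRRBR]  L=[0 1/2 5/8 11/16 177/256]  R=[355/512 89/128 45/64 23/32 3/4 1]  gives 709/1024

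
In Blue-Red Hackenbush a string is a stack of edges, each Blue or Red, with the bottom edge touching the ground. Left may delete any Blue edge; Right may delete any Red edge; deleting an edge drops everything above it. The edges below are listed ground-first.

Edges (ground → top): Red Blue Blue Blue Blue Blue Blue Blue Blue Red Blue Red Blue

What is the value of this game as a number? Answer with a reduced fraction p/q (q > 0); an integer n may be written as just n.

-21/4096

Build v(s[:k]) for k = 1..13, string s = Red Blue Blue Blue Blue Blue Blue Blue Blue Red Blue Red Blue.
edge 1 of 13 (Red): {  | 0 } -> -1
edge 2 of 13 (Blue): { -1 | 0 } -> -1/2
edge 3 of 13 (Blue): { -1; -1/2 | 0 } -> -1/4
edge 4 of 13 (Blue): { -1; -1/2; -1/4 | 0 } -> -1/8
edge 5 of 13 (Blue): { -1; -1/2; -1/4; -1/8 | 0 } -> -1/16
edge 6 of 13 (Blue): { -1; -1/2; -1/4; -1/8; -1/16 | 0 } -> -1/32
edge 7 of 13 (Blue): { -1; -1/2; -1/4; -1/8; -1/16; -1/32 | 0 } -> -1/64
edge 8 of 13 (Blue): { -1; -1/2; -1/4; -1/8; -1/16; -1/32; -1/64 | 0 } -> -1/128
edge 9 of 13 (Blue): { -1; -1/2; -1/4; -1/8; -1/16; -1/32; -1/64; -1/128 | 0 } -> -1/256
edge 10 of 13 (Red): { -1; -1/2; -1/4; -1/8; -1/16; -1/32; -1/64; -1/128 | -1/256; 0 } -> -3/512
edge 11 of 13 (Blue): { -1; -1/2; -1/4; -1/8; -1/16; -1/32; -1/64; -1/128; -3/512 | -1/256; 0 } -> -5/1024
edge 12 of 13 (Red): { -1; -1/2; -1/4; -1/8; -1/16; -1/32; -1/64; -1/128; -3/512 | -5/1024; -1/256; 0 } -> -11/2048
edge 13 of 13 (Blue): { -1; -1/2; -1/4; -1/8; -1/16; -1/32; -1/64; -1/128; -3/512; -11/2048 | -5/1024; -1/256; 0 } -> -21/4096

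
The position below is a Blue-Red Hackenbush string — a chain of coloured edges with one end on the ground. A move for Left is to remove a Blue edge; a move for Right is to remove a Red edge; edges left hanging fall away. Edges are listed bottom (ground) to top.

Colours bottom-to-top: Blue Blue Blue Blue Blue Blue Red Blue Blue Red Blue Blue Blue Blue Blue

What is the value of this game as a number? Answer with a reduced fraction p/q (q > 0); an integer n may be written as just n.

3007/512

Build value(s[:k]) for k = 1..15, string s = Blue Blue Blue Blue Blue Blue Red Blue Blue Red Blue Blue Blue Blue Blue.
1 of 15 · B · max L 0 · min R +∞ -> 1
2 of 15 · BB · max L 1 · min R +∞ -> 2
3 of 15 · BBB · max L 2 · min R +∞ -> 3
4 of 15 · BBBB · max L 3 · min R +∞ -> 4
5 of 15 · BBBBB · max L 4 · min R +∞ -> 5
6 of 15 · BBBBBB · max L 5 · min R +∞ -> 6
7 of 15 · BBBBBBR · max L 5 · min R 6 -> 11/2
8 of 15 · BBBBBBRB · max L 11/2 · min R 6 -> 23/4
9 of 15 · BBBBBBRBB · max L 23/4 · min R 6 -> 47/8
10 of 15 · BBBBBBRBBR · max L 23/4 · min R 47/8 -> 93/16
11 of 15 · BBBBBBRBBRB · max L 93/16 · min R 47/8 -> 187/32
12 of 15 · BBBBBBRBBRBB · max L 187/32 · min R 47/8 -> 375/64
13 of 15 · BBBBBBRBBRBBB · max L 375/64 · min R 47/8 -> 751/128
14 of 15 · BBBBBBRBBRBBBB · max L 751/128 · min R 47/8 -> 1503/256
15 of 15 · BBBBBBRBBRBBBBB · max L 1503/256 · min R 47/8 -> 3007/512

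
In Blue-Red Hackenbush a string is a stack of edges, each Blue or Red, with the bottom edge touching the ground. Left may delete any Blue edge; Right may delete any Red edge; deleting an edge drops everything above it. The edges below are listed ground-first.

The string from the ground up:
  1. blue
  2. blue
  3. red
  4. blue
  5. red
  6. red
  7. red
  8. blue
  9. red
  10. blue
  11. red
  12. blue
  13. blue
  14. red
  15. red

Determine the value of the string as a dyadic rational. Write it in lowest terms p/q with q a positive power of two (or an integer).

12633/8192

1 of 15 · b · max L 0 · min R +∞ ⇒ 1
2 of 15 · bb · max L 1 · min R +∞ ⇒ 2
3 of 15 · bbr · max L 1 · min R 2 ⇒ 3/2
4 of 15 · bbrb · max L 3/2 · min R 2 ⇒ 7/4
5 of 15 · bbrbr · max L 3/2 · min R 7/4 ⇒ 13/8
6 of 15 · bbrbrr · max L 3/2 · min R 13/8 ⇒ 25/16
7 of 15 · bbrbrrr · max L 3/2 · min R 25/16 ⇒ 49/32
8 of 15 · bbrbrrrb · max L 49/32 · min R 25/16 ⇒ 99/64
9 of 15 · bbrbrrrbr · max L 49/32 · min R 99/64 ⇒ 197/128
10 of 15 · bbrbrrrbrb · max L 197/128 · min R 99/64 ⇒ 395/256
11 of 15 · bbrbrrrbrbr · max L 197/128 · min R 395/256 ⇒ 789/512
12 of 15 · bbrbrrrbrbrb · max L 789/512 · min R 395/256 ⇒ 1579/1024
13 of 15 · bbrbrrrbrbrbb · max L 1579/1024 · min R 395/256 ⇒ 3159/2048
14 of 15 · bbrbrrrbrbrbbr · max L 1579/1024 · min R 3159/2048 ⇒ 6317/4096
15 of 15 · bbrbrrrbrbrbbrr · max L 1579/1024 · min R 6317/4096 ⇒ 12633/8192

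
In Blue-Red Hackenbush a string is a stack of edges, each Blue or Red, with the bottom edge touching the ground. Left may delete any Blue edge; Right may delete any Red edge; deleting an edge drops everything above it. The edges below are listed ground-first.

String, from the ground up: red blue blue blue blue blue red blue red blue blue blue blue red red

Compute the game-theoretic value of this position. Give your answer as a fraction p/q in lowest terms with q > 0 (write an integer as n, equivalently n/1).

r: Left { ∅ }, Right { 0 } so simplest -1
rb: Left { -1 }, Right { 0 } so simplest -1/2
rbb: Left { -1, -1/2 }, Right { 0 } so simplest -1/4
rbbb: Left { -1, -1/2, -1/4 }, Right { 0 } so simplest -1/8
rbbbb: Left { -1, -1/2, -1/4, -1/8 }, Right { 0 } so simplest -1/16
rbbbbb: Left { -1, -1/2, -1/4, -1/8, -1/16 }, Right { 0 } so simplest -1/32
rbbbbbr: Left { -1, -1/2, -1/4, -1/8, -1/16 }, Right { -1/32, 0 } so simplest -3/64
rbbbbbrb: Left { -1, -1/2, -1/4, -1/8, -1/16, -3/64 }, Right { -1/32, 0 } so simplest -5/128
rbbbbbrbr: Left { -1, -1/2, -1/4, -1/8, -1/16, -3/64 }, Right { -5/128, -1/32, 0 } so simplest -11/256
rbbbbbrbrb: Left { -1, -1/2, -1/4, -1/8, -1/16, -3/64, -11/256 }, Right { -5/128, -1/32, 0 } so simplest -21/512
rbbbbbrbrbb: Left { -1, -1/2, -1/4, -1/8, -1/16, -3/64, -11/256, -21/512 }, Right { -5/128, -1/32, 0 } so simplest -41/1024
rbbbbbrbrbbb: Left { -1, -1/2, -1/4, -1/8, -1/16, -3/64, -11/256, -21/512, -41/1024 }, Right { -5/128, -1/32, 0 } so simplest -81/2048
rbbbbbrbrbbbb: Left { -1, -1/2, -1/4, -1/8, -1/16, -3/64, -11/256, -21/512, -41/1024, -81/2048 }, Right { -5/128, -1/32, 0 } so simplest -161/4096
rbbbbbrbrbbbbr: Left { -1, -1/2, -1/4, -1/8, -1/16, -3/64, -11/256, -21/512, -41/1024, -81/2048 }, Right { -161/4096, -5/128, -1/32, 0 } so simplest -323/8192
rbbbbbrbrbbbbrr: Left { -1, -1/2, -1/4, -1/8, -1/16, -3/64, -11/256, -21/512, -41/1024, -81/2048 }, Right { -323/8192, -161/4096, -5/128, -1/32, 0 } so simplest -647/16384

-647/16384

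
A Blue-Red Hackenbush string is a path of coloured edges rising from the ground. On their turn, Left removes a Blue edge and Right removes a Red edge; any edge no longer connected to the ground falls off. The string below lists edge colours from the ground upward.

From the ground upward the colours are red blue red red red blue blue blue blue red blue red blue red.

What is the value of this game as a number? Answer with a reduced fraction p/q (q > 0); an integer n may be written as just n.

-7211/8192

1 of 14 · r · max L −∞ · min R 0 gives -1
2 of 14 · rb · max L -1 · min R 0 gives -1/2
3 of 14 · rbr · max L -1 · min R -1/2 gives -3/4
4 of 14 · rbrr · max L -1 · min R -3/4 gives -7/8
5 of 14 · rbrrr · max L -1 · min R -7/8 gives -15/16
6 of 14 · rbrrrb · max L -15/16 · min R -7/8 gives -29/32
7 of 14 · rbrrrbb · max L -29/32 · min R -7/8 gives -57/64
8 of 14 · rbrrrbbb · max L -57/64 · min R -7/8 gives -113/128
9 of 14 · rbrrrbbbb · max L -113/128 · min R -7/8 gives -225/256
10 of 14 · rbrrrbbbbr · max L -113/128 · min R -225/256 gives -451/512
11 of 14 · rbrrrbbbbrb · max L -451/512 · min R -225/256 gives -901/1024
12 of 14 · rbrrrbbbbrbr · max L -451/512 · min R -901/1024 gives -1803/2048
13 of 14 · rbrrrbbbbrbrb · max L -1803/2048 · min R -901/1024 gives -3605/4096
14 of 14 · rbrrrbbbbrbrbr · max L -1803/2048 · min R -3605/4096 gives -7211/8192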